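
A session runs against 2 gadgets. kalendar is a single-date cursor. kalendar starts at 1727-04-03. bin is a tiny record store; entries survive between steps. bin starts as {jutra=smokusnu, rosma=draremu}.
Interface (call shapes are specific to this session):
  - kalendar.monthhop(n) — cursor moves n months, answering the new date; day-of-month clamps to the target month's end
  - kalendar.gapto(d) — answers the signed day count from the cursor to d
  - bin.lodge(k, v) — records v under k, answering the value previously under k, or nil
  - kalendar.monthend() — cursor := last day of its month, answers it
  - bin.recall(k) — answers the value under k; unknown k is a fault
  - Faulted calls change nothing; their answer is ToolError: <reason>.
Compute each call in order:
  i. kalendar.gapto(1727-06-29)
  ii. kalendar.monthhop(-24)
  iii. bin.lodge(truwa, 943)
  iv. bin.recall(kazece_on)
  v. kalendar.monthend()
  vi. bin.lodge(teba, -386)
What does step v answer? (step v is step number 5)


$ kalendar.gapto d=1727-06-29
[out] 87
$ kalendar.monthhop n=-24
[out] 1725-04-03
$ bin.lodge k=truwa v=943
[out] nil
$ bin.recall k=kazece_on
[out] ToolError: no such key kazece_on
$ kalendar.monthend
[out] 1725-04-30
$ bin.lodge k=teba v=-386
[out] nil

Answer: 1725-04-30


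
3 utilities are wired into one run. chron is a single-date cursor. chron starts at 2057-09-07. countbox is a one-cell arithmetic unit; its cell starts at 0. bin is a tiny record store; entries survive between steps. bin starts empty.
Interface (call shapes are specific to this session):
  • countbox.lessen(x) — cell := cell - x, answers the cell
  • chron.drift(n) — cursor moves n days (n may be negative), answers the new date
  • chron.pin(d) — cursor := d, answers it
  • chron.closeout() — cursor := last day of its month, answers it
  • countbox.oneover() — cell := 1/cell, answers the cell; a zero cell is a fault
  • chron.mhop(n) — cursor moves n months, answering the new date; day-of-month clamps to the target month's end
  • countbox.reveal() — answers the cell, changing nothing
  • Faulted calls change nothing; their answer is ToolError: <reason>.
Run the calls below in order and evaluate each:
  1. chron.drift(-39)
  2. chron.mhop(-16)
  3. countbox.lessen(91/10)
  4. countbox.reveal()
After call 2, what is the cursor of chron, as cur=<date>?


Calling chron.drift using -39: 2057-07-30.
Using chron.mhop using -16, and get 2056-03-30.
I try countbox.lessen using 91/10, yielding -91/10.
Calling countbox.reveal(), and see -91/10.

Answer: cur=2056-03-30


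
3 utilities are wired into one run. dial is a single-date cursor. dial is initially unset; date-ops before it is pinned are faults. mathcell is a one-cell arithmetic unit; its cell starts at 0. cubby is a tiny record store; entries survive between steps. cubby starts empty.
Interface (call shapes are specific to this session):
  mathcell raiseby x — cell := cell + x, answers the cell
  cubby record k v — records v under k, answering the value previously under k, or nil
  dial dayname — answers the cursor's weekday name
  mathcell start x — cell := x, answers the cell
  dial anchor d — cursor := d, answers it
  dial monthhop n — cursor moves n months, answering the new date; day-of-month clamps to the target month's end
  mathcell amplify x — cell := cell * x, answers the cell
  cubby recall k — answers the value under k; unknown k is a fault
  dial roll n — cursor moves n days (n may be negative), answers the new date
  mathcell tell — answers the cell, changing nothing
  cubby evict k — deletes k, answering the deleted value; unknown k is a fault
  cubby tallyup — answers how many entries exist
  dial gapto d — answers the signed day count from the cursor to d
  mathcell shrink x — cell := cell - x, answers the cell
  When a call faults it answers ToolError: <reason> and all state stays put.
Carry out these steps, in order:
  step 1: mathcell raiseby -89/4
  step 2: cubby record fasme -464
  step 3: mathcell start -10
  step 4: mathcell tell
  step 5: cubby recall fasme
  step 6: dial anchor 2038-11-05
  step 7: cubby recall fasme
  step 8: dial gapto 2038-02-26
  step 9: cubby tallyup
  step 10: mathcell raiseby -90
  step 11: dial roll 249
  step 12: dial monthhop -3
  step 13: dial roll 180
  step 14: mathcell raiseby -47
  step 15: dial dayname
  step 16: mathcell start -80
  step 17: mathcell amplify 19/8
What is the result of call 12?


>>> mathcell raiseby x='-89/4'
[out] -89/4
>>> cubby record k='fasme' v='-464'
[out] nil
>>> mathcell start x='-10'
[out] -10
>>> mathcell tell
[out] -10
>>> cubby recall k='fasme'
[out] -464
>>> dial anchor d='2038-11-05'
[out] 2038-11-05
>>> cubby recall k='fasme'
[out] -464
>>> dial gapto d='2038-02-26'
[out] -252
>>> cubby tallyup
[out] 1
>>> mathcell raiseby x='-90'
[out] -100
>>> dial roll n='249'
[out] 2039-07-12
>>> dial monthhop n='-3'
[out] 2039-04-12
>>> dial roll n='180'
[out] 2039-10-09
>>> mathcell raiseby x='-47'
[out] -147
>>> dial dayname
[out] Sunday
>>> mathcell start x='-80'
[out] -80
>>> mathcell amplify x='19/8'
[out] -190

Answer: 2039-04-12


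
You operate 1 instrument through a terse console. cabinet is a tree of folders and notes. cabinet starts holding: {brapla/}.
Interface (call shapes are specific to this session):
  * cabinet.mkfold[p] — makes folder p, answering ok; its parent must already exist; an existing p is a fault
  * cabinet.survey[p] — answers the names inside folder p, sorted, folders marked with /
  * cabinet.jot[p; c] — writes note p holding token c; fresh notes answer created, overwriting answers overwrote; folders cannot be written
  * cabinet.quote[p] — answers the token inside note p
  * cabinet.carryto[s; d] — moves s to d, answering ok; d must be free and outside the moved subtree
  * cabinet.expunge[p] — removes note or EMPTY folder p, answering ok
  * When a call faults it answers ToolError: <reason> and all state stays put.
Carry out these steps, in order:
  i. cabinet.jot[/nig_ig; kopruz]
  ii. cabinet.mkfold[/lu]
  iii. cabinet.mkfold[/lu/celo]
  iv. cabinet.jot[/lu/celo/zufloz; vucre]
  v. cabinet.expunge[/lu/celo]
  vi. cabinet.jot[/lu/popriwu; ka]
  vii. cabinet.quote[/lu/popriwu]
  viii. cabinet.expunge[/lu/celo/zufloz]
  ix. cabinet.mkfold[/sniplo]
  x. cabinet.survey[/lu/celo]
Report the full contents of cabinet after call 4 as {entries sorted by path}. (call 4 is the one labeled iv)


Answer: {brapla/, lu/, lu/celo/, lu/celo/zufloz=vucre, nig_ig=kopruz}

Derivation:
-- cabinet.jot(p=/nig_ig, c=kopruz) == created
-- cabinet.mkfold(p=/lu) == ok
-- cabinet.mkfold(p=/lu/celo) == ok
-- cabinet.jot(p=/lu/celo/zufloz, c=vucre) == created
-- cabinet.expunge(p=/lu/celo) == ToolError: not empty
-- cabinet.jot(p=/lu/popriwu, c=ka) == created
-- cabinet.quote(p=/lu/popriwu) == ka
-- cabinet.expunge(p=/lu/celo/zufloz) == ok
-- cabinet.mkfold(p=/sniplo) == ok
-- cabinet.survey(p=/lu/celo) == []


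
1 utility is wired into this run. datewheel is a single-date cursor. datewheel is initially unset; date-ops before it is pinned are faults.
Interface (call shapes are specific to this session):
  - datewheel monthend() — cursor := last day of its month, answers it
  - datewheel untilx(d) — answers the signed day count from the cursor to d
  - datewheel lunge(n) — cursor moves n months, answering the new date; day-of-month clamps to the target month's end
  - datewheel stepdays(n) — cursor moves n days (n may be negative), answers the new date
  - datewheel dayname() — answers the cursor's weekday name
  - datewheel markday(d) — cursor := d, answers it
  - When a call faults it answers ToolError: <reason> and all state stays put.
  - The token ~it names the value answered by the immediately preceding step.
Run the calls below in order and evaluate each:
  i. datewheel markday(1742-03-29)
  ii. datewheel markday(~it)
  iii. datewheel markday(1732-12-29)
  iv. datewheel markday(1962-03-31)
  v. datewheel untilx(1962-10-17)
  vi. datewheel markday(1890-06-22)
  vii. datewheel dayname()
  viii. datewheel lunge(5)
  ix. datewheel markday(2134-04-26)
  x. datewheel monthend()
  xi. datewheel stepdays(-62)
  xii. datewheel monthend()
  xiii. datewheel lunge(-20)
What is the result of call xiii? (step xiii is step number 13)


Answer: 2132-06-28

Derivation:
# 1. datewheel markday(1742-03-29) ~> 1742-03-29
# 2. datewheel markday(~it) ~> 1742-03-29
# 3. datewheel markday(1732-12-29) ~> 1732-12-29
# 4. datewheel markday(1962-03-31) ~> 1962-03-31
# 5. datewheel untilx(1962-10-17) ~> 200
# 6. datewheel markday(1890-06-22) ~> 1890-06-22
# 7. datewheel dayname() ~> Sunday
# 8. datewheel lunge(5) ~> 1890-11-22
# 9. datewheel markday(2134-04-26) ~> 2134-04-26
# 10. datewheel monthend() ~> 2134-04-30
# 11. datewheel stepdays(-62) ~> 2134-02-27
# 12. datewheel monthend() ~> 2134-02-28
# 13. datewheel lunge(-20) ~> 2132-06-28


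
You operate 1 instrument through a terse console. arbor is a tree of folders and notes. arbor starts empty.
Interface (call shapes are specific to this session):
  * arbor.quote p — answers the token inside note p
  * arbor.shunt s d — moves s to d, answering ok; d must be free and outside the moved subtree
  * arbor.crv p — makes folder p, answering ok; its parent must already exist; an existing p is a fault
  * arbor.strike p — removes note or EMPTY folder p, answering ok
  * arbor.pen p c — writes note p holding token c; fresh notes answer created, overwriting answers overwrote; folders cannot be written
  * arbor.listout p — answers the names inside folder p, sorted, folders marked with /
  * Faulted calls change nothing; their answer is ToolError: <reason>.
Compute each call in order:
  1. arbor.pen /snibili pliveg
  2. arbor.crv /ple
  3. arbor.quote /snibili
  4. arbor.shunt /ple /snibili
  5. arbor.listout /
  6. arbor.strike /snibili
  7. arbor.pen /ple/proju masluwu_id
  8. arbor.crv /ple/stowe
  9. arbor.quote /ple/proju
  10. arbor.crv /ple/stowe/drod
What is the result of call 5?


Answer: [ple/, snibili]

Derivation:
# pen(p='/snibili', c='pliveg') -> created
# crv(p='/ple') -> ok
# quote(p='/snibili') -> pliveg
# shunt(s='/ple', d='/snibili') -> ToolError: exists
# listout(p='/') -> [ple/, snibili]
# strike(p='/snibili') -> ok
# pen(p='/ple/proju', c='masluwu_id') -> created
# crv(p='/ple/stowe') -> ok
# quote(p='/ple/proju') -> masluwu_id
# crv(p='/ple/stowe/drod') -> ok


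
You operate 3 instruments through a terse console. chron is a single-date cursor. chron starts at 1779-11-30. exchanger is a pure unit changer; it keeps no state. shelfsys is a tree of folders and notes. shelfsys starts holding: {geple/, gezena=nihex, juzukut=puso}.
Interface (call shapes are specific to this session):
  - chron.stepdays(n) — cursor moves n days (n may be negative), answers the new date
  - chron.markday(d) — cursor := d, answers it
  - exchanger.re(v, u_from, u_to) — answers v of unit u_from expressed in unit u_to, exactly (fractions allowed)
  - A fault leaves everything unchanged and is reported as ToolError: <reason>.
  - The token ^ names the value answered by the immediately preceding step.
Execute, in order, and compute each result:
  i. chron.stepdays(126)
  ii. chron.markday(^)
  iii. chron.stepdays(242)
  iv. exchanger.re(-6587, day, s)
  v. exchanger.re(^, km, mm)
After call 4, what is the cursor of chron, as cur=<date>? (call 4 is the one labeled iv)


Answer: cur=1780-12-02

Derivation:
# 1. chron.stepdays(126) -> 1780-04-04
# 2. chron.markday(^) -> 1780-04-04
# 3. chron.stepdays(242) -> 1780-12-02
# 4. exchanger.re(-6587, day, s) -> -569116800
# 5. exchanger.re(^, km, mm) -> -569116800000000


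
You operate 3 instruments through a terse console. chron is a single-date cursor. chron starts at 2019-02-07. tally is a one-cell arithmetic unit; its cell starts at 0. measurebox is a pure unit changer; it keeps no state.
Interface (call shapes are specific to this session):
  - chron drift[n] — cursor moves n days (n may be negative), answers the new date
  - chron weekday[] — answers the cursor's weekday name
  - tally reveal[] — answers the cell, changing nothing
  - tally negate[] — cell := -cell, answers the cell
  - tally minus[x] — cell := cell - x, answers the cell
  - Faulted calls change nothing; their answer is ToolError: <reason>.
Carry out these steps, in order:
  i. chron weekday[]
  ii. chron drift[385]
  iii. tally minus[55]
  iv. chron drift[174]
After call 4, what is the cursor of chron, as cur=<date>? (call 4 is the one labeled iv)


Answer: cur=2020-08-19

Derivation:
$ chron weekday
[out] Thursday
$ chron drift n: 385
[out] 2020-02-27
$ tally minus x: 55
[out] -55
$ chron drift n: 174
[out] 2020-08-19


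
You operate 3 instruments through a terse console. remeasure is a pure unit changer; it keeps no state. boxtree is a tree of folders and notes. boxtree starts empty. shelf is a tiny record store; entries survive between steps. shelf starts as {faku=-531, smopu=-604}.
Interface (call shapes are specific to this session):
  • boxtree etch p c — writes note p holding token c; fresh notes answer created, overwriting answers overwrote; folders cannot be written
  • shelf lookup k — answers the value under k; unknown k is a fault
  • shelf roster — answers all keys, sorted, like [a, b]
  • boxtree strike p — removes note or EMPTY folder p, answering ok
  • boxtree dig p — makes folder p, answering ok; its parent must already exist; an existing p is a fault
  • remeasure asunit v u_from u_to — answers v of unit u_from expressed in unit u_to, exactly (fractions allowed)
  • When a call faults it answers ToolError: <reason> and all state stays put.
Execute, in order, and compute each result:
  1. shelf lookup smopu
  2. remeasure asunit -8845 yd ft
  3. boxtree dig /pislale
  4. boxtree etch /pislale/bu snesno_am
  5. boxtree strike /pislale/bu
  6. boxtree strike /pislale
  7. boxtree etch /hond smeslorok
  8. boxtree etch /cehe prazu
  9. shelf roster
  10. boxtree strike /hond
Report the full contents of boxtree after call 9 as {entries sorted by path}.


Answer: {cehe=prazu, hond=smeslorok}

Derivation:
% shelf lookup(k=smopu) => -604
% remeasure asunit(v=-8845, u_from=yd, u_to=ft) => -26535
% boxtree dig(p=/pislale) => ok
% boxtree etch(p=/pislale/bu, c=snesno_am) => created
% boxtree strike(p=/pislale/bu) => ok
% boxtree strike(p=/pislale) => ok
% boxtree etch(p=/hond, c=smeslorok) => created
% boxtree etch(p=/cehe, c=prazu) => created
% shelf roster() => [faku, smopu]
% boxtree strike(p=/hond) => ok


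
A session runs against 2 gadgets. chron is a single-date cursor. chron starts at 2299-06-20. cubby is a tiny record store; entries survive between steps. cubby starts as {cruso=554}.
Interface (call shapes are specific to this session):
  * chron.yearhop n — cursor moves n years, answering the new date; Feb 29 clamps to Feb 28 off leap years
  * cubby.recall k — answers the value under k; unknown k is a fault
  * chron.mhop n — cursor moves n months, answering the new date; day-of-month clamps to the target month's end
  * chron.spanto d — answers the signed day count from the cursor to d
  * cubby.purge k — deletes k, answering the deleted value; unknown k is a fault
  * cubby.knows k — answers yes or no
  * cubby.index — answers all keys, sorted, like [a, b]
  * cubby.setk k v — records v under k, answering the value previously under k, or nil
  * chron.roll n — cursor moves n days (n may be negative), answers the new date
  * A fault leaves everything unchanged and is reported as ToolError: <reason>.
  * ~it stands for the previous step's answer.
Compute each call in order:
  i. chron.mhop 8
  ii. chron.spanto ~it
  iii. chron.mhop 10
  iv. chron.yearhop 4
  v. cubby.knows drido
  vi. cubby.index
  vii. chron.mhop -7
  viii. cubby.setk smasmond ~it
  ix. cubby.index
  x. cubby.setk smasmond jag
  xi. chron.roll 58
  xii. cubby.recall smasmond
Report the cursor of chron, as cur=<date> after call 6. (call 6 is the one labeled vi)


Answer: cur=2304-12-20

Derivation:
;; chron.mhop(n→8) -> 2300-02-20
;; chron.spanto(d→~it) -> 0
;; chron.mhop(n→10) -> 2300-12-20
;; chron.yearhop(n→4) -> 2304-12-20
;; cubby.knows(k→drido) -> no
;; cubby.index() -> [cruso]
;; chron.mhop(n→-7) -> 2304-05-20
;; cubby.setk(k→smasmond, v→~it) -> nil
;; cubby.index() -> [cruso, smasmond]
;; cubby.setk(k→smasmond, v→jag) -> 2304-05-20
;; chron.roll(n→58) -> 2304-07-17
;; cubby.recall(k→smasmond) -> jag


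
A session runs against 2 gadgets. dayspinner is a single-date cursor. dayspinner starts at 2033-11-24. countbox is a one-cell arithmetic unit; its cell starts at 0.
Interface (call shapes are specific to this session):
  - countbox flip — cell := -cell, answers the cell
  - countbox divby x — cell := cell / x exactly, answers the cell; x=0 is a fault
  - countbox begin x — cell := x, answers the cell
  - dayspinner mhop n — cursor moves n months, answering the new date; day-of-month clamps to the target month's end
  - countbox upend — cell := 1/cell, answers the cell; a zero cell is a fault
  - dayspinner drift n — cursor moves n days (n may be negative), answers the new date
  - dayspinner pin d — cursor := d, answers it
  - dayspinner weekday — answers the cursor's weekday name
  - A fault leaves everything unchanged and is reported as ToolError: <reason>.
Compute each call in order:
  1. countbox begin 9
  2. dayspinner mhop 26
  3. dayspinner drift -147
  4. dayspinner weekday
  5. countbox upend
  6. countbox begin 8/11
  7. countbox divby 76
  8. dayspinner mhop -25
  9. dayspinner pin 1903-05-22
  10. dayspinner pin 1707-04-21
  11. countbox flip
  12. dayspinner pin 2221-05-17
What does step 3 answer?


Answer: 2035-08-30

Derivation:
·→ countbox begin(x=9)
·← 9
·→ dayspinner mhop(n=26)
·← 2036-01-24
·→ dayspinner drift(n=-147)
·← 2035-08-30
·→ dayspinner weekday()
·← Thursday
·→ countbox upend()
·← 1/9
·→ countbox begin(x=8/11)
·← 8/11
·→ countbox divby(x=76)
·← 2/209
·→ dayspinner mhop(n=-25)
·← 2033-07-30
·→ dayspinner pin(d=1903-05-22)
·← 1903-05-22
·→ dayspinner pin(d=1707-04-21)
·← 1707-04-21
·→ countbox flip()
·← -2/209
·→ dayspinner pin(d=2221-05-17)
·← 2221-05-17


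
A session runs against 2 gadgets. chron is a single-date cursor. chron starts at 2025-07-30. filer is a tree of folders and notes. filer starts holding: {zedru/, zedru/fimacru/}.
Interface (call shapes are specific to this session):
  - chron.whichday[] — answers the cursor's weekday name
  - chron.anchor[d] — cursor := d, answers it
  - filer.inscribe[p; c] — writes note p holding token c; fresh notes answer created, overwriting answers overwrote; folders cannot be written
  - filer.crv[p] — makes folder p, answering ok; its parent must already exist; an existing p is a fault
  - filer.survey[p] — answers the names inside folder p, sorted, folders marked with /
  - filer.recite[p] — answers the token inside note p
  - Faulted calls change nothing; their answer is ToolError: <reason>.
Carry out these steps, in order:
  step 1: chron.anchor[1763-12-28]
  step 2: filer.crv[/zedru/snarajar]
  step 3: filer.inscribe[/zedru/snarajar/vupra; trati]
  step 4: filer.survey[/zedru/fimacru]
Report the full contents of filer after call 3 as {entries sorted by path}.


Answer: {zedru/, zedru/fimacru/, zedru/snarajar/, zedru/snarajar/vupra=trati}

Derivation:
Then anchor using d: 1763-12-28, giving 1763-12-28.
Calling crv using p: /zedru/snarajar, and see ok.
Now I run inscribe using p: /zedru/snarajar/vupra, c: trati, and observe created.
I run survey using p: /zedru/fimacru, yielding [].


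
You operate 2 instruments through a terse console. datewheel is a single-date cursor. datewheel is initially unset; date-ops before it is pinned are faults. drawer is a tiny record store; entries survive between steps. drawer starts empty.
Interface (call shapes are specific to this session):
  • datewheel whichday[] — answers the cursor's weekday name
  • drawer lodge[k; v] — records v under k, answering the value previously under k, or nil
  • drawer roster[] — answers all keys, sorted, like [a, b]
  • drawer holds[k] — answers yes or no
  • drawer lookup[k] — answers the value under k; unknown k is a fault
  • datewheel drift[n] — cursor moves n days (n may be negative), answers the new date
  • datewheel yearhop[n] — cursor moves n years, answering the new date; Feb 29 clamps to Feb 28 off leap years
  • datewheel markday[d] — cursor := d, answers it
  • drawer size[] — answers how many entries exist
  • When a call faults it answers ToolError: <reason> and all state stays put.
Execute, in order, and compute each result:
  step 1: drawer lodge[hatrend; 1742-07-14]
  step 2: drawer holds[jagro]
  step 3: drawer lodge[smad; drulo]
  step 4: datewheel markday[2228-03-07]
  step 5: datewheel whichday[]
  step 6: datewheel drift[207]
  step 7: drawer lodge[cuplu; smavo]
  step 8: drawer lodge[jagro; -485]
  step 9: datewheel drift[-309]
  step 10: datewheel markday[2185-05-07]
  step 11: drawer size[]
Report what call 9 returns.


$ drawer lodge hatrend 1742-07-14
:: nil
$ drawer holds jagro
:: no
$ drawer lodge smad drulo
:: nil
$ datewheel markday 2228-03-07
:: 2228-03-07
$ datewheel whichday
:: Friday
$ datewheel drift 207
:: 2228-09-30
$ drawer lodge cuplu smavo
:: nil
$ drawer lodge jagro -485
:: nil
$ datewheel drift -309
:: 2227-11-26
$ datewheel markday 2185-05-07
:: 2185-05-07
$ drawer size
:: 4

Answer: 2227-11-26


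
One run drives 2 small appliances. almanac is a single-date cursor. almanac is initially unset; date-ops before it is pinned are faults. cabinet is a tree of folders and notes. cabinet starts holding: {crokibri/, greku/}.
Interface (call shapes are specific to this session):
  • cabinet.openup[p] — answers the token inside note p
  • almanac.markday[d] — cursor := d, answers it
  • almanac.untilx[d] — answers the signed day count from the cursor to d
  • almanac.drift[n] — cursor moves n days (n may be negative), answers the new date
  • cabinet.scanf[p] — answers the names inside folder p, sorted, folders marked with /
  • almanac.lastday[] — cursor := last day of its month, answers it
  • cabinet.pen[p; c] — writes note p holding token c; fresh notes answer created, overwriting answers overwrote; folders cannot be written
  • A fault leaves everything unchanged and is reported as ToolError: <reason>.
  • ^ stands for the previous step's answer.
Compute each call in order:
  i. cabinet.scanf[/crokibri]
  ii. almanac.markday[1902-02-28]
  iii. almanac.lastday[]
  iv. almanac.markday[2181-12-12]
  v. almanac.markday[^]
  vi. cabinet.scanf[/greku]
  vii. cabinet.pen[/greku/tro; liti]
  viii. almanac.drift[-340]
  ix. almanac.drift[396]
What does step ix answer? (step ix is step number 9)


-- cabinet.scanf(p='/crokibri') == []
-- almanac.markday(d='1902-02-28') == 1902-02-28
-- almanac.lastday() == 1902-02-28
-- almanac.markday(d='2181-12-12') == 2181-12-12
-- almanac.markday(d='^') == 2181-12-12
-- cabinet.scanf(p='/greku') == []
-- cabinet.pen(p='/greku/tro', c='liti') == created
-- almanac.drift(n='-340') == 2181-01-06
-- almanac.drift(n='396') == 2182-02-06

Answer: 2182-02-06


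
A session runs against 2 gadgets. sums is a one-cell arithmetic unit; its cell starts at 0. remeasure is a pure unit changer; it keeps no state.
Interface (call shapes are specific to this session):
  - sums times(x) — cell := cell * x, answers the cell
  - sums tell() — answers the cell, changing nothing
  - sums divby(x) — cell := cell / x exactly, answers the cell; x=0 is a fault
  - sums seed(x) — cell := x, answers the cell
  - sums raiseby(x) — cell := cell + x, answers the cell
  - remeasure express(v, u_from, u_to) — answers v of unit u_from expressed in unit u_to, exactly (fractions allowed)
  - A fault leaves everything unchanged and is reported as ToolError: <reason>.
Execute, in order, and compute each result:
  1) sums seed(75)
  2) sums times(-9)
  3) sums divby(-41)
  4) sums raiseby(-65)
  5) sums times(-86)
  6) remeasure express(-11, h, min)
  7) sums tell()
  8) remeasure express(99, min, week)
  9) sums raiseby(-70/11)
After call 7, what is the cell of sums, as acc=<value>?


CALL sums seed[75]
RET  75
CALL sums times[-9]
RET  -675
CALL sums divby[-41]
RET  675/41
CALL sums raiseby[-65]
RET  -1990/41
CALL sums times[-86]
RET  171140/41
CALL remeasure express[-11; h; min]
RET  -660
CALL sums tell[]
RET  171140/41
CALL remeasure express[99; min; week]
RET  11/1120
CALL sums raiseby[-70/11]
RET  1879670/451

Answer: acc=171140/41


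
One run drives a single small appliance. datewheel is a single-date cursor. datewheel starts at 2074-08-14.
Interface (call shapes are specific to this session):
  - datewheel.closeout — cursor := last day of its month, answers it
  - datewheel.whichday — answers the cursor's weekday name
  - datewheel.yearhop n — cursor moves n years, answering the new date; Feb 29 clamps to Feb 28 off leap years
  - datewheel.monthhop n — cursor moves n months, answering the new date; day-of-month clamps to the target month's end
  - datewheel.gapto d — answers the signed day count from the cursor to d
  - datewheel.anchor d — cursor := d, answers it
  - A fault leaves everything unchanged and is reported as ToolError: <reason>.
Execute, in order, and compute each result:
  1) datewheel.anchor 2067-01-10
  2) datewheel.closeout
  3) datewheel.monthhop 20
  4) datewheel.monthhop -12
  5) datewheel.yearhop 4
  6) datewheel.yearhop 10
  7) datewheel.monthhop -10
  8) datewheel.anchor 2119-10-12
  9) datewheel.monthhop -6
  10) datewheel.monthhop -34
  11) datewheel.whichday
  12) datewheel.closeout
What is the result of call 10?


Do: datewheel.anchor[2067-01-10]
See: 2067-01-10
Do: datewheel.closeout[]
See: 2067-01-31
Do: datewheel.monthhop[20]
See: 2068-09-30
Do: datewheel.monthhop[-12]
See: 2067-09-30
Do: datewheel.yearhop[4]
See: 2071-09-30
Do: datewheel.yearhop[10]
See: 2081-09-30
Do: datewheel.monthhop[-10]
See: 2080-11-30
Do: datewheel.anchor[2119-10-12]
See: 2119-10-12
Do: datewheel.monthhop[-6]
See: 2119-04-12
Do: datewheel.monthhop[-34]
See: 2116-06-12
Do: datewheel.whichday[]
See: Friday
Do: datewheel.closeout[]
See: 2116-06-30

Answer: 2116-06-12


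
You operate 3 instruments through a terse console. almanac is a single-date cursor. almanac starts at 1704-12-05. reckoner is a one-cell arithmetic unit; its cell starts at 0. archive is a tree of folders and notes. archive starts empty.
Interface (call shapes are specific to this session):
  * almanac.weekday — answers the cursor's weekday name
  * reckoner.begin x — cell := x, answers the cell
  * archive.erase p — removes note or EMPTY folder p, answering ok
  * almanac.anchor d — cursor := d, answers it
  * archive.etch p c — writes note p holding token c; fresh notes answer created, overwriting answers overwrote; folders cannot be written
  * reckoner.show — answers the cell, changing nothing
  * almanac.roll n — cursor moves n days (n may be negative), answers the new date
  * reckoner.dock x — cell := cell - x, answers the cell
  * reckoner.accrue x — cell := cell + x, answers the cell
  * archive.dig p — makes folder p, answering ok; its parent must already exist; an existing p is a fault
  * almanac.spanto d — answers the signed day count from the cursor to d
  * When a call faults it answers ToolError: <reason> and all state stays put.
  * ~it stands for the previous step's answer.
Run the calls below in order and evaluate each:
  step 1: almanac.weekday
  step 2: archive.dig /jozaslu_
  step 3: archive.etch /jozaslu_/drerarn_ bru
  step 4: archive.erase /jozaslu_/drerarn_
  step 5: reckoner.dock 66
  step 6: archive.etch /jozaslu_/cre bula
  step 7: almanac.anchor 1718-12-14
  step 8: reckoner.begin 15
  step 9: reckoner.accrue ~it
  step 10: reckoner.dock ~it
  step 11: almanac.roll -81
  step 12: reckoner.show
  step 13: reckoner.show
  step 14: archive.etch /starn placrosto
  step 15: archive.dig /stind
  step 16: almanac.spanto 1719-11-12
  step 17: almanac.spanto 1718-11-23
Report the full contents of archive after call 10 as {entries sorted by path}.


Answer: {jozaslu_/, jozaslu_/cre=bula}

Derivation:
Step: almanac.weekday[]
Result: Friday
Step: archive.dig[p='/jozaslu_']
Result: ok
Step: archive.etch[p='/jozaslu_/drerarn_'; c='bru']
Result: created
Step: archive.erase[p='/jozaslu_/drerarn_']
Result: ok
Step: reckoner.dock[x='66']
Result: -66
Step: archive.etch[p='/jozaslu_/cre'; c='bula']
Result: created
Step: almanac.anchor[d='1718-12-14']
Result: 1718-12-14
Step: reckoner.begin[x='15']
Result: 15
Step: reckoner.accrue[x='~it']
Result: 30
Step: reckoner.dock[x='~it']
Result: 0
Step: almanac.roll[n='-81']
Result: 1718-09-24
Step: reckoner.show[]
Result: 0
Step: reckoner.show[]
Result: 0
Step: archive.etch[p='/starn'; c='placrosto']
Result: created
Step: archive.dig[p='/stind']
Result: ok
Step: almanac.spanto[d='1719-11-12']
Result: 414
Step: almanac.spanto[d='1718-11-23']
Result: 60


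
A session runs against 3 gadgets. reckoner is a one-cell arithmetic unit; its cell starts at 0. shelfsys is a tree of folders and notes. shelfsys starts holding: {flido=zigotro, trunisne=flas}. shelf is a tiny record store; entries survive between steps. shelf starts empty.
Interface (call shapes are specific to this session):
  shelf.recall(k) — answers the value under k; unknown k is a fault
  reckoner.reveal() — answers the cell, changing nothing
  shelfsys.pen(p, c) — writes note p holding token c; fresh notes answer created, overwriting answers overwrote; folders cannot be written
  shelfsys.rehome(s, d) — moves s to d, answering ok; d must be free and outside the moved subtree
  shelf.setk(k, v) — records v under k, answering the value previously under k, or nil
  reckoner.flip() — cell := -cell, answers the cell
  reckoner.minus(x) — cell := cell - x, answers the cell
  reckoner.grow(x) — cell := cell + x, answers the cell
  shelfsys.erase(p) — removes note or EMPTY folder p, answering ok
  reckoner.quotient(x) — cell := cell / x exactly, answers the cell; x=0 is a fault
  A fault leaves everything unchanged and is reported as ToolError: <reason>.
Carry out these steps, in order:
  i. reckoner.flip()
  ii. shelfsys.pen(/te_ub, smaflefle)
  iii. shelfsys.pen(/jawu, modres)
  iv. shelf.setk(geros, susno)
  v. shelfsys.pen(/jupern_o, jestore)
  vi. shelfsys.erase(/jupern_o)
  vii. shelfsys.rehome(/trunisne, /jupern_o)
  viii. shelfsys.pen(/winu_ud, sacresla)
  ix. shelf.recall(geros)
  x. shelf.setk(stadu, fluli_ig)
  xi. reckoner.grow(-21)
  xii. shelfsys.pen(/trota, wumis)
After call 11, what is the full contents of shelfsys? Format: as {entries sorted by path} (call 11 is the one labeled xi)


>> flip()
<< 0
>> pen(p→/te_ub, c→smaflefle)
<< created
>> pen(p→/jawu, c→modres)
<< created
>> setk(k→geros, v→susno)
<< nil
>> pen(p→/jupern_o, c→jestore)
<< created
>> erase(p→/jupern_o)
<< ok
>> rehome(s→/trunisne, d→/jupern_o)
<< ok
>> pen(p→/winu_ud, c→sacresla)
<< created
>> recall(k→geros)
<< susno
>> setk(k→stadu, v→fluli_ig)
<< nil
>> grow(x→-21)
<< -21
>> pen(p→/trota, c→wumis)
<< created

Answer: {flido=zigotro, jawu=modres, jupern_o=flas, te_ub=smaflefle, winu_ud=sacresla}


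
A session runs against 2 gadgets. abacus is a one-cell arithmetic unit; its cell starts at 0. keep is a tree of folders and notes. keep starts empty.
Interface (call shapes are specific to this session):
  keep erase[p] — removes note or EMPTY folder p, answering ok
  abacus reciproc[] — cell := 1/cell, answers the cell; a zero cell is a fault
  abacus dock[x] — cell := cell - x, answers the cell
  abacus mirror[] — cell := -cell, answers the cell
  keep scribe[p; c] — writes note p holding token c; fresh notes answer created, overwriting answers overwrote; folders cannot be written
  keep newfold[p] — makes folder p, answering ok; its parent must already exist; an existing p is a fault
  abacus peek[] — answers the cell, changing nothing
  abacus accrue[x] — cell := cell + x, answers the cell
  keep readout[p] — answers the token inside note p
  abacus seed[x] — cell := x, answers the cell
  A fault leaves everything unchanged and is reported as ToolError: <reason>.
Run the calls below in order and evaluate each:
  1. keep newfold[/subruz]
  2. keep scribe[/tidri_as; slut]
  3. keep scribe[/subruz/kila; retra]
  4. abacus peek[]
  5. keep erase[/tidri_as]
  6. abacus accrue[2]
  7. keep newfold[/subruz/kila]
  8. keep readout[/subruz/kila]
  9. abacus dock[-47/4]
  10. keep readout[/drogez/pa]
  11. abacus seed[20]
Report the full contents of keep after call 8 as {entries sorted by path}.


·→ keep newfold(p→/subruz)
·← ok
·→ keep scribe(p→/tidri_as, c→slut)
·← created
·→ keep scribe(p→/subruz/kila, c→retra)
·← created
·→ abacus peek()
·← 0
·→ keep erase(p→/tidri_as)
·← ok
·→ abacus accrue(x→2)
·← 2
·→ keep newfold(p→/subruz/kila)
·← ToolError: exists
·→ keep readout(p→/subruz/kila)
·← retra
·→ abacus dock(x→-47/4)
·← 55/4
·→ keep readout(p→/drogez/pa)
·← ToolError: not found
·→ abacus seed(x→20)
·← 20

Answer: {subruz/, subruz/kila=retra}


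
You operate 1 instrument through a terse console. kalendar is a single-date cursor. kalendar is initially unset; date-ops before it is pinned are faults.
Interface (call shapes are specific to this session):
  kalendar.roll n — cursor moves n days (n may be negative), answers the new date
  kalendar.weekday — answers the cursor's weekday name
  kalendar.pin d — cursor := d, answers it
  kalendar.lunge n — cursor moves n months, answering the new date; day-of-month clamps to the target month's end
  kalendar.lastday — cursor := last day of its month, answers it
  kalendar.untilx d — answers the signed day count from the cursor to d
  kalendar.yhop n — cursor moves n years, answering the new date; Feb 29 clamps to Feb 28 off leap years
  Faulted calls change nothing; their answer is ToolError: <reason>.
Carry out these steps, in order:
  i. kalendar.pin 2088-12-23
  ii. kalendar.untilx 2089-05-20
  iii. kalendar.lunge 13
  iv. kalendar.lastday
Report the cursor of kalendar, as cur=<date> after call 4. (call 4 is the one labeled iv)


Answer: cur=2090-01-31

Derivation:
$ pin d→2088-12-23
  2088-12-23
$ untilx d→2089-05-20
  148
$ lunge n→13
  2090-01-23
$ lastday
  2090-01-31


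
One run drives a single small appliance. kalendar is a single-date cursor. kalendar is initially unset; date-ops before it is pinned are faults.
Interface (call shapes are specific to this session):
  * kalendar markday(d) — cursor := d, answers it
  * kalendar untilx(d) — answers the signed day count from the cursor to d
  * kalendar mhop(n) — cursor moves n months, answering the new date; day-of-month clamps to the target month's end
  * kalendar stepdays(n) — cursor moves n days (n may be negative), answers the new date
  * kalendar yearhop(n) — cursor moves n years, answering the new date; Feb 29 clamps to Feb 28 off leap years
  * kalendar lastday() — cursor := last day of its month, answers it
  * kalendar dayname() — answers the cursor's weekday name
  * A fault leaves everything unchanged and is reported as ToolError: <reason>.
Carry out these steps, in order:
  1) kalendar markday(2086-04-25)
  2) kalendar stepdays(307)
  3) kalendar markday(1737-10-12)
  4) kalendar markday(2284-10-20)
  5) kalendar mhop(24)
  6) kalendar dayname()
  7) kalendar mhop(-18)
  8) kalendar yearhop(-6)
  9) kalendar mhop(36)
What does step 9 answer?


Answer: 2282-04-20

Derivation:
→ kalendar markday(d=2086-04-25)
← 2086-04-25
→ kalendar stepdays(n=307)
← 2087-02-26
→ kalendar markday(d=1737-10-12)
← 1737-10-12
→ kalendar markday(d=2284-10-20)
← 2284-10-20
→ kalendar mhop(n=24)
← 2286-10-20
→ kalendar dayname()
← Wednesday
→ kalendar mhop(n=-18)
← 2285-04-20
→ kalendar yearhop(n=-6)
← 2279-04-20
→ kalendar mhop(n=36)
← 2282-04-20


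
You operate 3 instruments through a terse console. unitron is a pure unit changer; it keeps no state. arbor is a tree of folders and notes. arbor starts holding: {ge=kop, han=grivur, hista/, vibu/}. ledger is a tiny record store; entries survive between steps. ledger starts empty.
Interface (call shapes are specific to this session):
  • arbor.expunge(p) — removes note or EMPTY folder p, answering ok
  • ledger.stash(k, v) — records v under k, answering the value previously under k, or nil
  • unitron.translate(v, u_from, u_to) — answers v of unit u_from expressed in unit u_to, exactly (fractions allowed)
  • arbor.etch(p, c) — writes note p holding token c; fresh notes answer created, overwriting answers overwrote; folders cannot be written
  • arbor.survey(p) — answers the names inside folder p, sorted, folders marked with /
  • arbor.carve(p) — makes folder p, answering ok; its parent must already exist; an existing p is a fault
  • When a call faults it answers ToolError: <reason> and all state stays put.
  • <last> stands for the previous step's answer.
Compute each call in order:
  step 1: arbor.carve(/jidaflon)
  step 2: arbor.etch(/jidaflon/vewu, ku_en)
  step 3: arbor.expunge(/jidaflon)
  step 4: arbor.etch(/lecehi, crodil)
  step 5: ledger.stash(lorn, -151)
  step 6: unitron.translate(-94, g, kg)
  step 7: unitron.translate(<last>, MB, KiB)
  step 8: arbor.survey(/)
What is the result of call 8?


> carve p=/jidaflon
= ok
> etch p=/jidaflon/vewu c=ku_en
= created
> expunge p=/jidaflon
= ToolError: not empty
> etch p=/lecehi c=crodil
= created
> stash k=lorn v=-151
= nil
> translate v=-94 u_from=g u_to=kg
= -47/500
> translate v=<last> u_from=MB u_to=KiB
= -5875/64
> survey p=/
= [ge, han, hista/, jidaflon/, lecehi, vibu/]

Answer: [ge, han, hista/, jidaflon/, lecehi, vibu/]


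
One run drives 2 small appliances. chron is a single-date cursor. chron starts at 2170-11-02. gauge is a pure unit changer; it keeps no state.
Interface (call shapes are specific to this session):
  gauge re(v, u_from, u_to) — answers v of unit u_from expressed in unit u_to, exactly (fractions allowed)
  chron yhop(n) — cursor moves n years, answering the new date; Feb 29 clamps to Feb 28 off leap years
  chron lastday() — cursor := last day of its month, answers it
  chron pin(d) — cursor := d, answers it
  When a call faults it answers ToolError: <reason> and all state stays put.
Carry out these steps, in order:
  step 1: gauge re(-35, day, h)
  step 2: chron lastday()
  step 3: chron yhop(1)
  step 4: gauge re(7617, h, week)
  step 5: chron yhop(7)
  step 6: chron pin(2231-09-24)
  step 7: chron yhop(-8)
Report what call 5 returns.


==> gauge re(v=-35, u_from=day, u_to=h)
<== -840
==> chron lastday()
<== 2170-11-30
==> chron yhop(n=1)
<== 2171-11-30
==> gauge re(v=7617, u_from=h, u_to=week)
<== 2539/56
==> chron yhop(n=7)
<== 2178-11-30
==> chron pin(d=2231-09-24)
<== 2231-09-24
==> chron yhop(n=-8)
<== 2223-09-24

Answer: 2178-11-30


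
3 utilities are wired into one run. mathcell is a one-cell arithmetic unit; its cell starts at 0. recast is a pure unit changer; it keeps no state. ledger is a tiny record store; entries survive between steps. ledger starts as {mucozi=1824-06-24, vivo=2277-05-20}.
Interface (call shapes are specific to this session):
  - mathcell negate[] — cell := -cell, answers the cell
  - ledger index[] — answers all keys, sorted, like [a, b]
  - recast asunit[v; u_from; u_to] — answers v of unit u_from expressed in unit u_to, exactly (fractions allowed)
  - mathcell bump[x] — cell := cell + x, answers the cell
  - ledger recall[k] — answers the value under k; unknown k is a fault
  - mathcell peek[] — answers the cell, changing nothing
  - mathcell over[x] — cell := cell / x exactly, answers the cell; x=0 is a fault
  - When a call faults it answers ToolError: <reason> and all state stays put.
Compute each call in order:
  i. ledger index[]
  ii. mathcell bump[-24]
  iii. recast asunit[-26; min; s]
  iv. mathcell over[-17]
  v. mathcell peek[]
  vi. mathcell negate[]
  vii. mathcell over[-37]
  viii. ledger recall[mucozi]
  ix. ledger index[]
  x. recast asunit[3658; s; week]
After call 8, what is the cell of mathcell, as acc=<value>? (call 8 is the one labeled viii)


→ ledger index()
← [mucozi, vivo]
→ mathcell bump(x: -24)
← -24
→ recast asunit(v: -26, u_from: min, u_to: s)
← -1560
→ mathcell over(x: -17)
← 24/17
→ mathcell peek()
← 24/17
→ mathcell negate()
← -24/17
→ mathcell over(x: -37)
← 24/629
→ ledger recall(k: mucozi)
← 1824-06-24
→ ledger index()
← [mucozi, vivo]
→ recast asunit(v: 3658, u_from: s, u_to: week)
← 1829/302400

Answer: acc=24/629
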